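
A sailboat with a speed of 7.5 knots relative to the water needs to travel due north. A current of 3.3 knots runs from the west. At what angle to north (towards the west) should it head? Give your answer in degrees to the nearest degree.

The current pushes perpendicular to the desired track; the heading must have a component into the current equal to 3.3 knots: 7.5 sin θ = 3.3.
sin θ = 0.4400, so θ = 26.104°.

26°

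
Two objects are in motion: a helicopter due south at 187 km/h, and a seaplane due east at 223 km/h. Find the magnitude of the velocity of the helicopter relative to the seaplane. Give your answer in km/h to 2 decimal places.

Taking east as x and north as y: helicopter velocity = (0.000, -187.000) km/h; seaplane velocity = (223.000, 0.000) km/h.
Velocity of helicopter relative to seaplane = (0.000, -187.000) − (223.000, 0.000) = (-223.000, -187.000) km/h.
Magnitude = |(-223.000, -187.000)| = 291.029 km/h.

291.03 km/h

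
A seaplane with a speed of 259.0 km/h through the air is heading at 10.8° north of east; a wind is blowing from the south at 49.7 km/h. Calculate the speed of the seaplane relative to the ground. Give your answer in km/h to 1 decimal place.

272.7 km/h

Taking east as x and north as y: velocity relative to the air = (254.412, 48.532) km/h; the air relative to ground = (0.000, 49.700) km/h.
Velocity relative to ground = (254.412, 48.532) + (0.000, 49.700) = (254.412, 98.232) km/h.
Speed = |(254.412, 98.232)| = 272.718 km/h.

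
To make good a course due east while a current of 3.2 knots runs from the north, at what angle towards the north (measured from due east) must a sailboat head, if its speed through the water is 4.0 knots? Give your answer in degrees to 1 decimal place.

53.1°

The current pushes perpendicular to the desired track; the heading must have a component into the current equal to 3.2 knots: 4.0 sin θ = 3.2.
sin θ = 0.8000, so θ = 53.130°.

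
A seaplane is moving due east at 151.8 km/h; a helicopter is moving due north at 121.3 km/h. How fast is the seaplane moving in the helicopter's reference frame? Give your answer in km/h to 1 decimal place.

Taking east as x and north as y: seaplane velocity = (151.800, 0.000) km/h; helicopter velocity = (0.000, 121.300) km/h.
Velocity of seaplane relative to helicopter = (151.800, 0.000) − (0.000, 121.300) = (151.800, -121.300) km/h.
Magnitude = |(151.800, -121.300)| = 194.311 km/h.

194.3 km/h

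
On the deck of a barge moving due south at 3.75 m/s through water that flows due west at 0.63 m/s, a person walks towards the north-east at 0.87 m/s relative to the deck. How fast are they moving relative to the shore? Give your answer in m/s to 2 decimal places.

3.13 m/s

In east/north components (m/s): person relative to barge = (0.615, 0.615); barge relative to water = (0.000, -3.750); water relative to ground = (-0.630, 0.000).
Sum = (-0.015, -3.135) m/s.
Speed = |(-0.015, -3.135)| = 3.135 m/s.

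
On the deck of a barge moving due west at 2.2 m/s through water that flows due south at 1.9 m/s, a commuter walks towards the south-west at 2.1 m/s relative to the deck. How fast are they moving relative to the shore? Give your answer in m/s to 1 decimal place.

5.0 m/s

In east/north components (m/s): commuter relative to barge = (-1.485, -1.485); barge relative to water = (-2.200, 0.000); water relative to ground = (0.000, -1.900).
Sum = (-3.685, -3.385) m/s.
Speed = |(-3.685, -3.385)| = 5.004 m/s.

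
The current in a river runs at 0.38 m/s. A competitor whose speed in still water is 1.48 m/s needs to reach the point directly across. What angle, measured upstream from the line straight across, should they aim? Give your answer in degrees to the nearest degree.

15°

To cancel the current, the upstream component of the competitor's velocity must equal the flow: 1.48 sin θ = 0.38.
sin θ = 0.38 / 1.48 = 0.2568.
θ = arcsin(0.2568) = 14.878°.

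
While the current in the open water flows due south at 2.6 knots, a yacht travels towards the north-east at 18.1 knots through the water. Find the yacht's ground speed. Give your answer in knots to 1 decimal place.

16.4 knots

Taking east as x and north as y: velocity relative to the water = (12.799, 12.799) knots; the water relative to ground = (0.000, -2.600) knots.
Velocity relative to ground = (12.799, 12.799) + (0.000, -2.600) = (12.799, 10.199) knots.
Speed = |(12.799, 10.199)| = 16.365 knots.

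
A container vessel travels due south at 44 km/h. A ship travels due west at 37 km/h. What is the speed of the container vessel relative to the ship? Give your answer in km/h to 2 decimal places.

57.49 km/h

Taking east as x and north as y: container vessel velocity = (0.000, -44.000) km/h; ship velocity = (-37.000, 0.000) km/h.
Velocity of container vessel relative to ship = (0.000, -44.000) − (-37.000, 0.000) = (37.000, -44.000) km/h.
Magnitude = |(37.000, -44.000)| = 57.489 km/h.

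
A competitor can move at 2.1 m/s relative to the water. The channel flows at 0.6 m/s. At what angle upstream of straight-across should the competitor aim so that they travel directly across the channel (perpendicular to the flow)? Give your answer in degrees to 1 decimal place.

To cancel the current, the upstream component of the competitor's velocity must equal the flow: 2.1 sin θ = 0.6.
sin θ = 0.6 / 2.1 = 0.2857.
θ = arcsin(0.2857) = 16.602°.

16.6°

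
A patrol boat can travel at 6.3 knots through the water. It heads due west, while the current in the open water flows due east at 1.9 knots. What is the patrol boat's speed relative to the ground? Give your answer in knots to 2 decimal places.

Taking east as x and north as y: velocity relative to the water = (-6.300, 0.000) knots; the water relative to ground = (1.900, 0.000) knots.
Velocity relative to ground = (-6.300, 0.000) + (1.900, 0.000) = (-4.400, 0.000) knots.
Speed = |(-4.400, 0.000)| = 4.400 knots.

4.40 knots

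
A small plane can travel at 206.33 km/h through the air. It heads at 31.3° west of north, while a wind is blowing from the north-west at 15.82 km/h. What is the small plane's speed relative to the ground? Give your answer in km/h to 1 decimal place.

Taking east as x and north as y: velocity relative to the air = (-107.192, 176.300) km/h; the air relative to ground = (11.186, -11.186) km/h.
Velocity relative to ground = (-107.192, 176.300) + (11.186, -11.186) = (-96.006, 165.114) km/h.
Speed = |(-96.006, 165.114)| = 190.997 km/h.

191.0 km/h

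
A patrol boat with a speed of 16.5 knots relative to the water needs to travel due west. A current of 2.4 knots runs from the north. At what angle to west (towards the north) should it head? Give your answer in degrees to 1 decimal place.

8.4°

The current pushes perpendicular to the desired track; the heading must have a component into the current equal to 2.4 knots: 16.5 sin θ = 2.4.
sin θ = 0.1455, so θ = 8.364°.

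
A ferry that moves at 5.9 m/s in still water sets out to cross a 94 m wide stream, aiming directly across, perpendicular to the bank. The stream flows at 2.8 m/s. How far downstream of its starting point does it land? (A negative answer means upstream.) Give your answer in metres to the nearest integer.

Perpendicular speed = 5.900 m/s; crossing time = 94 / 5.900 = 15.932 s.
Net downstream speed = 2.800 m/s.
Drift = 2.800 × 15.932 = 44.610 m (downstream).

45 m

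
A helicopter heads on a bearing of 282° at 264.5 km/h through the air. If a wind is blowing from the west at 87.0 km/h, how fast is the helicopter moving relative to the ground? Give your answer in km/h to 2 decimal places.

180.31 km/h

Taking east as x and north as y: velocity relative to the air = (-258.720, 54.993) km/h; the air relative to ground = (87.000, 0.000) km/h.
Velocity relative to ground = (-258.720, 54.993) + (87.000, 0.000) = (-171.720, 54.993) km/h.
Speed = |(-171.720, 54.993)| = 180.311 km/h.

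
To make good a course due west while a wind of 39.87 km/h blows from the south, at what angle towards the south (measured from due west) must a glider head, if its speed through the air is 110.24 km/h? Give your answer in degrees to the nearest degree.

21°

The wind pushes perpendicular to the desired track; the heading must have a component into the wind equal to 39.87 km/h: 110.24 sin θ = 39.87.
sin θ = 0.3617, so θ = 21.203°.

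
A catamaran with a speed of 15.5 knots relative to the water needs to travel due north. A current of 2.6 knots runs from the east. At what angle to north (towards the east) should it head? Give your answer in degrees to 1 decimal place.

9.7°

The current pushes perpendicular to the desired track; the heading must have a component into the current equal to 2.6 knots: 15.5 sin θ = 2.6.
sin θ = 0.1677, so θ = 9.657°.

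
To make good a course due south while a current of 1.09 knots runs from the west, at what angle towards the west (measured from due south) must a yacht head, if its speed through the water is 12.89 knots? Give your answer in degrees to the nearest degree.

The current pushes perpendicular to the desired track; the heading must have a component into the current equal to 1.09 knots: 12.89 sin θ = 1.09.
sin θ = 0.0846, so θ = 4.851°.

5°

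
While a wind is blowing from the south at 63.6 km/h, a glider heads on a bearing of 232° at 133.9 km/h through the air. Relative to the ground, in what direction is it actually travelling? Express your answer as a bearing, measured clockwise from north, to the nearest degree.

260°

Taking east as x and north as y: velocity relative to the air = (-105.515, -82.437) km/h; the air relative to ground = (0.000, 63.600) km/h.
Velocity relative to ground = (-105.515, -82.437) + (0.000, 63.600) = (-105.515, -18.837) km/h.
Bearing = atan2(-105.51, -18.84) = 259.88° clockwise from north.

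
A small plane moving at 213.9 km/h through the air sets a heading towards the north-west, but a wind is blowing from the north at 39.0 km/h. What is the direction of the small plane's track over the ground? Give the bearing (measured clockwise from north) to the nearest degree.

307°

Taking east as x and north as y: velocity relative to the air = (-151.250, 151.250) km/h; the air relative to ground = (0.000, -39.000) km/h.
Velocity relative to ground = (-151.250, 151.250) + (0.000, -39.000) = (-151.250, 112.250) km/h.
Bearing = atan2(-151.25, 112.25) = 306.58° clockwise from north.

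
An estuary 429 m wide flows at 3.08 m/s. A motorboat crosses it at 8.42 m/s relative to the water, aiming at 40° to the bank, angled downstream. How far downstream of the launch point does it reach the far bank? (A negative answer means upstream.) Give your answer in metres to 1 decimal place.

Perpendicular speed = 5.412 m/s; crossing time = 429 / 5.412 = 79.264 s.
Net downstream speed = 9.530 m/s.
Drift = 9.530 × 79.264 = 755.396 m (downstream).

755.4 m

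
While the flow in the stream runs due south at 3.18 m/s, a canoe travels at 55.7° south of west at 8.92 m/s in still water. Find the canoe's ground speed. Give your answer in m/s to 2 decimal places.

Taking east as x and north as y: velocity relative to the water = (-5.027, -7.369) m/s; the water relative to ground = (0.000, -3.180) m/s.
Velocity relative to ground = (-5.027, -7.369) + (0.000, -3.180) = (-5.027, -10.549) m/s.
Speed = |(-5.027, -10.549)| = 11.685 m/s.

11.69 m/s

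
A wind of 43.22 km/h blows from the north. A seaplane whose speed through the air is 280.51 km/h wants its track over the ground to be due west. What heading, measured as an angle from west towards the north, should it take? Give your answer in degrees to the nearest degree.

9°

The wind pushes perpendicular to the desired track; the heading must have a component into the wind equal to 43.22 km/h: 280.51 sin θ = 43.22.
sin θ = 0.1541, so θ = 8.863°.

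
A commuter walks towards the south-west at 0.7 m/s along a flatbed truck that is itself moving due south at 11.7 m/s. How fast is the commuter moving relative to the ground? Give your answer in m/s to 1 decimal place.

12.2 m/s

Taking east as x and north as y: flatbed truck velocity = (0.000, -11.700) m/s; commuter velocity relative to flatbed truck = (-0.495, -0.495) m/s.
Velocity relative to ground = (0.000, -11.700) + (-0.495, -0.495) = (-0.495, -12.195) m/s.
Speed = |(-0.495, -12.195)| = 12.205 m/s.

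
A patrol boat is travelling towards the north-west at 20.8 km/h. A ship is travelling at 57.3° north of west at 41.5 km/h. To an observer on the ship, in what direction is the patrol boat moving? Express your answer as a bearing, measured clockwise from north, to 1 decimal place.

159.1°

Taking east as x and north as y: patrol boat velocity = (-14.708, 14.708) km/h; ship velocity = (-22.420, 34.923) km/h.
Velocity of patrol boat relative to ship = (-14.708, 14.708) − (-22.420, 34.923) = (7.712, -20.215) km/h.
Bearing = atan2(7.71, -20.21) = 159.12° clockwise from north.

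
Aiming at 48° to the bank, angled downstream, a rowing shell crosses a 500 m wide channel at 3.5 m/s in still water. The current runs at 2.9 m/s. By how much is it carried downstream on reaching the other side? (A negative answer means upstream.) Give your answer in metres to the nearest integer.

1008 m

Perpendicular speed = 2.601 m/s; crossing time = 500 / 2.601 = 192.233 s.
Net downstream speed = 5.242 m/s.
Drift = 5.242 × 192.233 = 1007.678 m (downstream).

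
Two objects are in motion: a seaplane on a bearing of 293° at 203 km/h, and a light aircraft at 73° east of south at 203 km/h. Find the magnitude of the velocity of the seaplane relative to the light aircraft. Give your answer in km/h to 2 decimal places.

405.44 km/h

Taking east as x and north as y: seaplane velocity = (-186.862, 79.318) km/h; light aircraft velocity = (194.130, -59.351) km/h.
Velocity of seaplane relative to light aircraft = (-186.862, 79.318) − (194.130, -59.351) = (-380.992, 138.670) km/h.
Magnitude = |(-380.992, 138.670)| = 405.444 km/h.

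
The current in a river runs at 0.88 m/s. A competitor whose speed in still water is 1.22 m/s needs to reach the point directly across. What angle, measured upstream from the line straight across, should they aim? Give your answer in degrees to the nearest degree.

46°

To cancel the current, the upstream component of the competitor's velocity must equal the flow: 1.22 sin θ = 0.88.
sin θ = 0.88 / 1.22 = 0.7213.
θ = arcsin(0.7213) = 46.163°.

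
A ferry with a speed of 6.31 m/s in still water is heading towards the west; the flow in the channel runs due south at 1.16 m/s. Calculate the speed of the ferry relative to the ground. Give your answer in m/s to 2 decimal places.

6.42 m/s

Taking east as x and north as y: velocity relative to the water = (-6.310, 0.000) m/s; the water relative to ground = (0.000, -1.160) m/s.
Velocity relative to ground = (-6.310, 0.000) + (0.000, -1.160) = (-6.310, -1.160) m/s.
Speed = |(-6.310, -1.160)| = 6.416 m/s.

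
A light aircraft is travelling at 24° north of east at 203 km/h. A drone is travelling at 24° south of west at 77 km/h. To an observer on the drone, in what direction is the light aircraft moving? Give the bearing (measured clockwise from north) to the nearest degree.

Taking east as x and north as y: light aircraft velocity = (185.450, 82.568) km/h; drone velocity = (-70.343, -31.319) km/h.
Velocity of light aircraft relative to drone = (185.450, 82.568) − (-70.343, -31.319) = (255.793, 113.886) km/h.
Bearing = atan2(255.79, 113.89) = 66.00° clockwise from north.

066°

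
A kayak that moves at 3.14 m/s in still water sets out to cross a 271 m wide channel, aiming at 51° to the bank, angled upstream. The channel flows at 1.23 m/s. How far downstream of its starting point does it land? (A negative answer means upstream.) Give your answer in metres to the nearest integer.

Perpendicular speed = 2.440 m/s; crossing time = 271 / 2.440 = 111.055 s.
Net downstream speed = -0.746 m/s.
Drift = -0.746 × 111.055 = -82.854 m (upstream).

-83 m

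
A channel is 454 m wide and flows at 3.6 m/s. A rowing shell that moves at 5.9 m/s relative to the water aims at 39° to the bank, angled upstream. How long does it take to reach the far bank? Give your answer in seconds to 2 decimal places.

The component of the rowing shell's velocity perpendicular to the bank is 5.9 × sin 39° = 3.713 m/s.
Only the cross-stream component determines the crossing time; the current contributes nothing perpendicular to the bank.
Time = 454 / 3.713 = 122.273 s.

122.27 s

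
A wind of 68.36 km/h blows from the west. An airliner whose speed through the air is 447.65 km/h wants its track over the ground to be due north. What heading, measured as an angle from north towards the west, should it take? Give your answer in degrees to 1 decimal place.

The wind pushes perpendicular to the desired track; the heading must have a component into the wind equal to 68.36 km/h: 447.65 sin θ = 68.36.
sin θ = 0.1527, so θ = 8.784°.

8.8°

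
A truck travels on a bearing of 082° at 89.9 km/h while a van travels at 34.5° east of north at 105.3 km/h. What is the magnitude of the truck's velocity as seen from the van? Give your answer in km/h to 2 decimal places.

79.87 km/h

Taking east as x and north as y: truck velocity = (89.025, 12.512) km/h; van velocity = (59.643, 86.780) km/h.
Velocity of truck relative to van = (89.025, 12.512) − (59.643, 86.780) = (29.383, -74.269) km/h.
Magnitude = |(29.383, -74.269)| = 79.870 km/h.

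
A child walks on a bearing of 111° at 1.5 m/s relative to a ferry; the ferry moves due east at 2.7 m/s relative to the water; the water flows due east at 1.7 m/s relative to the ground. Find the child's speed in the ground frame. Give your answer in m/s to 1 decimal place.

5.8 m/s

In east/north components (m/s): child relative to ferry = (1.400, -0.538); ferry relative to water = (2.700, 0.000); water relative to ground = (1.700, 0.000).
Sum = (5.800, -0.538) m/s.
Speed = |(5.800, -0.538)| = 5.825 m/s.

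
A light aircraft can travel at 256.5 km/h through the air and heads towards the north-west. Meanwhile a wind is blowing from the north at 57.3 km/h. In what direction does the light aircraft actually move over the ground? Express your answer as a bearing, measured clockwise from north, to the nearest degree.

304°

Taking east as x and north as y: velocity relative to the air = (-181.373, 181.373) km/h; the air relative to ground = (0.000, -57.300) km/h.
Velocity relative to ground = (-181.373, 181.373) + (0.000, -57.300) = (-181.373, 124.073) km/h.
Bearing = atan2(-181.37, 124.07) = 304.38° clockwise from north.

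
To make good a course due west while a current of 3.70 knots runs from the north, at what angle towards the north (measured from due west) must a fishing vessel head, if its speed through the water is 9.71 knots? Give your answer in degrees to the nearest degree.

22°

The current pushes perpendicular to the desired track; the heading must have a component into the current equal to 3.70 knots: 9.71 sin θ = 3.70.
sin θ = 0.3811, so θ = 22.399°.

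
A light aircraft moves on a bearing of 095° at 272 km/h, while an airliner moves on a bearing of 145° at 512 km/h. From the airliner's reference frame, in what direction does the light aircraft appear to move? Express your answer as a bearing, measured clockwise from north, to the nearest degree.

357°

Taking east as x and north as y: light aircraft velocity = (270.965, -23.706) km/h; airliner velocity = (293.671, -419.406) km/h.
Velocity of light aircraft relative to airliner = (270.965, -23.706) − (293.671, -419.406) = (-22.706, 395.699) km/h.
Bearing = atan2(-22.71, 395.70) = 356.72° clockwise from north.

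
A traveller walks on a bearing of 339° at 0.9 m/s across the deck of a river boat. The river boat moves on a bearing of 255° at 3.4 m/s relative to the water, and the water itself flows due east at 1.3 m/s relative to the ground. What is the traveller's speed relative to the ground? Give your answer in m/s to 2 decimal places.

In east/north components (m/s): traveller relative to river boat = (-0.323, 0.840); river boat relative to water = (-3.284, -0.880); water relative to ground = (1.300, 0.000).
Sum = (-2.307, -0.040) m/s.
Speed = |(-2.307, -0.040)| = 2.307 m/s.

2.31 m/s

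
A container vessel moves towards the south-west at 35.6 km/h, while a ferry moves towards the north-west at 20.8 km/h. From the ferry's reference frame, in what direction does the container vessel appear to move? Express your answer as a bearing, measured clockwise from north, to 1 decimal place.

194.7°

Taking east as x and north as y: container vessel velocity = (-25.173, -25.173) km/h; ferry velocity = (-14.708, 14.708) km/h.
Velocity of container vessel relative to ferry = (-25.173, -25.173) − (-14.708, 14.708) = (-10.465, -39.881) km/h.
Bearing = atan2(-10.47, -39.88) = 194.70° clockwise from north.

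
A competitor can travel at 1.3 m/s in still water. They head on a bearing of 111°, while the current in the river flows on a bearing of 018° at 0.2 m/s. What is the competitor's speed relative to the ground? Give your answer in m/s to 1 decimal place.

Taking east as x and north as y: velocity relative to the water = (1.214, -0.466) m/s; the water relative to ground = (0.062, 0.190) m/s.
Velocity relative to ground = (1.214, -0.466) + (0.062, 0.190) = (1.275, -0.276) m/s.
Speed = |(1.275, -0.276)| = 1.305 m/s.

1.3 m/s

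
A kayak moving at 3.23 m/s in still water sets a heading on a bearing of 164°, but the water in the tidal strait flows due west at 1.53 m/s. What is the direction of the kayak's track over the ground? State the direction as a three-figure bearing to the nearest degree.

Taking east as x and north as y: velocity relative to the water = (0.890, -3.105) m/s; the water relative to ground = (-1.530, 0.000) m/s.
Velocity relative to ground = (0.890, -3.105) + (-1.530, 0.000) = (-0.640, -3.105) m/s.
Bearing = atan2(-0.64, -3.10) = 191.64° clockwise from north.

192°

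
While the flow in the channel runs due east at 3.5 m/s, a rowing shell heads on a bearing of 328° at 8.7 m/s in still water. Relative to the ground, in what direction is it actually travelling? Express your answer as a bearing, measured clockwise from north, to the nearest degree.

351°

Taking east as x and north as y: velocity relative to the water = (-4.610, 7.378) m/s; the water relative to ground = (3.500, 0.000) m/s.
Velocity relative to ground = (-4.610, 7.378) + (3.500, 0.000) = (-1.110, 7.378) m/s.
Bearing = atan2(-1.11, 7.38) = 351.44° clockwise from north.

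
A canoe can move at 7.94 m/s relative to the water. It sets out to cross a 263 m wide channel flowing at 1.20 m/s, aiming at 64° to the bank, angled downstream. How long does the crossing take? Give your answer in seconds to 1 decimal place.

36.9 s

The component of the canoe's velocity perpendicular to the bank is 7.94 × sin 64° = 7.136 m/s.
The flow acts along the bank and has no component across it.
Time = 263 / 7.136 = 36.853 s.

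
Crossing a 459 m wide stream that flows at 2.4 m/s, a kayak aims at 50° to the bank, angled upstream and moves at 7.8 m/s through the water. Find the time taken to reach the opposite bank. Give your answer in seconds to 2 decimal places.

76.82 s

The component of the kayak's velocity perpendicular to the bank is 7.8 × sin 50° = 5.975 m/s.
Only the cross-stream component determines the crossing time; the current contributes nothing perpendicular to the bank.
Time = 459 / 5.975 = 76.818 s.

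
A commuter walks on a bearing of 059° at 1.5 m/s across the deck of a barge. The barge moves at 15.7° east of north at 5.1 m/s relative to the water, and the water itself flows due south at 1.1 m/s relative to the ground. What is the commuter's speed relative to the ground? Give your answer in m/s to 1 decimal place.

In east/north components (m/s): commuter relative to barge = (1.286, 0.773); barge relative to water = (1.380, 4.910); water relative to ground = (0.000, -1.100).
Sum = (2.666, 4.582) m/s.
Speed = |(2.666, 4.582)| = 5.301 m/s.

5.3 m/s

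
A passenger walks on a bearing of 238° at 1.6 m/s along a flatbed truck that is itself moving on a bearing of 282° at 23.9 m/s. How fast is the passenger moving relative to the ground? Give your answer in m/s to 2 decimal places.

Taking east as x and north as y: flatbed truck velocity = (-23.378, 4.969) m/s; passenger velocity relative to flatbed truck = (-1.357, -0.848) m/s.
Velocity relative to ground = (-23.378, 4.969) + (-1.357, -0.848) = (-24.735, 4.121) m/s.
Speed = |(-24.735, 4.121)| = 25.076 m/s.

25.08 m/s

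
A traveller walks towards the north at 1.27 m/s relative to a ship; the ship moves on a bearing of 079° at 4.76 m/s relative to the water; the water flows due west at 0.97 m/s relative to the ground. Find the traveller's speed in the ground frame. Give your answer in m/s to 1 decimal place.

In east/north components (m/s): traveller relative to ship = (0.000, 1.270); ship relative to water = (4.673, 0.908); water relative to ground = (-0.970, 0.000).
Sum = (3.703, 2.178) m/s.
Speed = |(3.703, 2.178)| = 4.296 m/s.

4.3 m/s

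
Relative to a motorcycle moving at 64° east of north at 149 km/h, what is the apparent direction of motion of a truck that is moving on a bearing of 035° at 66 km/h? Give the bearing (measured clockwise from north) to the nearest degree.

Taking east as x and north as y: truck velocity = (37.856, 54.064) km/h; motorcycle velocity = (133.920, 65.317) km/h.
Velocity of truck relative to motorcycle = (37.856, 54.064) − (133.920, 65.317) = (-96.064, -11.253) km/h.
Bearing = atan2(-96.06, -11.25) = 263.32° clockwise from north.

263°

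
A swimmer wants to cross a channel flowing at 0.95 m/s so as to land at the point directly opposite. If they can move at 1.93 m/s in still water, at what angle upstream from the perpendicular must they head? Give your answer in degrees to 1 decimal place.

29.5°

To cancel the current, the upstream component of the swimmer's velocity must equal the flow: 1.93 sin θ = 0.95.
sin θ = 0.95 / 1.93 = 0.4922.
θ = arcsin(0.4922) = 29.487°.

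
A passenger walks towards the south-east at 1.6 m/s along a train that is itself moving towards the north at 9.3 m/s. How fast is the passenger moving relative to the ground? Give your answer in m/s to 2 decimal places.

Taking east as x and north as y: train velocity = (0.000, 9.300) m/s; passenger velocity relative to train = (1.131, -1.131) m/s.
Velocity relative to ground = (0.000, 9.300) + (1.131, -1.131) = (1.131, 8.169) m/s.
Speed = |(1.131, 8.169)| = 8.247 m/s.

8.25 m/s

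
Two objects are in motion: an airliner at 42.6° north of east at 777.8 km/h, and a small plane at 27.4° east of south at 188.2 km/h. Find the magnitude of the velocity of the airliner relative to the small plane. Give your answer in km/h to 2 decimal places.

846.85 km/h

Taking east as x and north as y: airliner velocity = (572.536, 526.474) km/h; small plane velocity = (86.610, -167.087) km/h.
Velocity of airliner relative to small plane = (572.536, 526.474) − (86.610, -167.087) = (485.927, 693.561) km/h.
Magnitude = |(485.927, 693.561)| = 846.848 km/h.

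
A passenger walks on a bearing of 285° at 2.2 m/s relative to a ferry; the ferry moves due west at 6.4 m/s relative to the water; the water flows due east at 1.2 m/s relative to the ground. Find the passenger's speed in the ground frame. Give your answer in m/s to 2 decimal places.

7.35 m/s

In east/north components (m/s): passenger relative to ferry = (-2.125, 0.569); ferry relative to water = (-6.400, 0.000); water relative to ground = (1.200, 0.000).
Sum = (-7.325, 0.569) m/s.
Speed = |(-7.325, 0.569)| = 7.347 m/s.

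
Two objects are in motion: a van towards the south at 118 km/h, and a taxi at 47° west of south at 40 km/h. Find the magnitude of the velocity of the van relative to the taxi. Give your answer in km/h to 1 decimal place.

95.3 km/h

Taking east as x and north as y: van velocity = (0.000, -118.000) km/h; taxi velocity = (-29.254, -27.280) km/h.
Velocity of van relative to taxi = (0.000, -118.000) − (-29.254, -27.280) = (29.254, -90.720) km/h.
Magnitude = |(29.254, -90.720)| = 95.320 km/h.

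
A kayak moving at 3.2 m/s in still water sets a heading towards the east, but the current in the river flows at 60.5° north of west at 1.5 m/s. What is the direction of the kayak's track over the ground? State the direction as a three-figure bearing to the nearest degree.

062°

Taking east as x and north as y: velocity relative to the water = (3.200, 0.000) m/s; the water relative to ground = (-0.739, 1.306) m/s.
Velocity relative to ground = (3.200, 0.000) + (-0.739, 1.306) = (2.461, 1.306) m/s.
Bearing = atan2(2.46, 1.31) = 62.06° clockwise from north.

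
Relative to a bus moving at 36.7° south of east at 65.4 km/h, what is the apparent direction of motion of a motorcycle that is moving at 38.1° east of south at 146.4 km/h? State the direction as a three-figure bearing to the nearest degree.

Taking east as x and north as y: motorcycle velocity = (90.334, -115.207) km/h; bus velocity = (52.436, -39.085) km/h.
Velocity of motorcycle relative to bus = (90.334, -115.207) − (52.436, -39.085) = (37.898, -76.123) km/h.
Bearing = atan2(37.90, -76.12) = 153.53° clockwise from north.

154°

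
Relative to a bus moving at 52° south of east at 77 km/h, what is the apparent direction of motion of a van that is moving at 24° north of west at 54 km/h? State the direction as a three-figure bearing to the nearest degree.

311°

Taking east as x and north as y: van velocity = (-49.331, 21.964) km/h; bus velocity = (47.406, -60.677) km/h.
Velocity of van relative to bus = (-49.331, 21.964) − (47.406, -60.677) = (-96.737, 82.641) km/h.
Bearing = atan2(-96.74, 82.64) = 310.51° clockwise from north.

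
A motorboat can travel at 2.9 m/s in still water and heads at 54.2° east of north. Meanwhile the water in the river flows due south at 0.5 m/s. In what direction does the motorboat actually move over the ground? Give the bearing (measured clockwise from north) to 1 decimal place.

Taking east as x and north as y: velocity relative to the water = (2.352, 1.696) m/s; the water relative to ground = (0.000, -0.500) m/s.
Velocity relative to ground = (2.352, 1.696) + (0.000, -0.500) = (2.352, 1.196) m/s.
Bearing = atan2(2.35, 1.20) = 63.04° clockwise from north.

063.0°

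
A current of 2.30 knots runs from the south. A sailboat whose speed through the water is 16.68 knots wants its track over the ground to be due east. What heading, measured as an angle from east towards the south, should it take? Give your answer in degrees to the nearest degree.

The current pushes perpendicular to the desired track; the heading must have a component into the current equal to 2.30 knots: 16.68 sin θ = 2.30.
sin θ = 0.1379, so θ = 7.926°.

8°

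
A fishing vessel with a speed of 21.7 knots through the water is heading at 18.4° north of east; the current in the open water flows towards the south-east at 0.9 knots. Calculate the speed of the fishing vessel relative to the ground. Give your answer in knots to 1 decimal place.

Taking east as x and north as y: velocity relative to the water = (20.591, 6.850) knots; the water relative to ground = (0.636, -0.636) knots.
Velocity relative to ground = (20.591, 6.850) + (0.636, -0.636) = (21.227, 6.213) knots.
Speed = |(21.227, 6.213)| = 22.118 knots.

22.1 knots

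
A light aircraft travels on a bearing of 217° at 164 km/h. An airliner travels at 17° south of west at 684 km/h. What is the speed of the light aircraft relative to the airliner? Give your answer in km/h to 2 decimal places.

Taking east as x and north as y: light aircraft velocity = (-98.698, -130.976) km/h; airliner velocity = (-654.112, -199.982) km/h.
Velocity of light aircraft relative to airliner = (-98.698, -130.976) − (-654.112, -199.982) = (555.415, 69.006) km/h.
Magnitude = |(555.415, 69.006)| = 559.685 km/h.

559.69 km/h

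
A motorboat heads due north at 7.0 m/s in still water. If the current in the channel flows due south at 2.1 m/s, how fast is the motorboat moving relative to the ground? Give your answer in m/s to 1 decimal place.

4.9 m/s

Taking east as x and north as y: velocity relative to the water = (0.000, 7.000) m/s; the water relative to ground = (0.000, -2.100) m/s.
Velocity relative to ground = (0.000, 7.000) + (0.000, -2.100) = (0.000, 4.900) m/s.
Speed = |(0.000, 4.900)| = 4.900 m/s.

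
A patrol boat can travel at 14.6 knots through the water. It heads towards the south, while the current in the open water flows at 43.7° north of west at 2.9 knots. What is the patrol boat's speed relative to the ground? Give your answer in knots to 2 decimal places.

12.77 knots

Taking east as x and north as y: velocity relative to the water = (0.000, -14.600) knots; the water relative to ground = (-2.097, 2.004) knots.
Velocity relative to ground = (0.000, -14.600) + (-2.097, 2.004) = (-2.097, -12.596) knots.
Speed = |(-2.097, -12.596)| = 12.770 knots.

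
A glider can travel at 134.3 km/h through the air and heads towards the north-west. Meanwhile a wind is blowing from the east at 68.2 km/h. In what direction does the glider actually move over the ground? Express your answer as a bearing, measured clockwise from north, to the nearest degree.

Taking east as x and north as y: velocity relative to the air = (-94.964, 94.964) km/h; the air relative to ground = (-68.200, 0.000) km/h.
Velocity relative to ground = (-94.964, 94.964) + (-68.200, 0.000) = (-163.164, 94.964) km/h.
Bearing = atan2(-163.16, 94.96) = 300.20° clockwise from north.

300°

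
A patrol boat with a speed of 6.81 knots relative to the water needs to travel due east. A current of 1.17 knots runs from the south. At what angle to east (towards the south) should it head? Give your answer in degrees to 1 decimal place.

The current pushes perpendicular to the desired track; the heading must have a component into the current equal to 1.17 knots: 6.81 sin θ = 1.17.
sin θ = 0.1718, so θ = 9.893°.

9.9°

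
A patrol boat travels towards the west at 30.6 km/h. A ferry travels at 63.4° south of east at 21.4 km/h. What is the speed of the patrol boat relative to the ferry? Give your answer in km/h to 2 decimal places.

Taking east as x and north as y: patrol boat velocity = (-30.600, 0.000) km/h; ferry velocity = (9.582, -19.135) km/h.
Velocity of patrol boat relative to ferry = (-30.600, 0.000) − (9.582, -19.135) = (-40.182, 19.135) km/h.
Magnitude = |(-40.182, 19.135)| = 44.506 km/h.

44.51 km/h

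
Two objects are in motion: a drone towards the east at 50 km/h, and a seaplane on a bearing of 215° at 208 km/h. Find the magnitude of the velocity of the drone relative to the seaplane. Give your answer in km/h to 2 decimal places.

Taking east as x and north as y: drone velocity = (50.000, 0.000) km/h; seaplane velocity = (-119.304, -170.384) km/h.
Velocity of drone relative to seaplane = (50.000, 0.000) − (-119.304, -170.384) = (169.304, 170.384) km/h.
Magnitude = |(169.304, 170.384)| = 240.197 km/h.

240.20 km/h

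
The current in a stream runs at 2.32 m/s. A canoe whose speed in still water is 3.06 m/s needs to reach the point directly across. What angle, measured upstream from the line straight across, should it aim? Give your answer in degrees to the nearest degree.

To cancel the current, the upstream component of the canoe's velocity must equal the flow: 3.06 sin θ = 2.32.
sin θ = 2.32 / 3.06 = 0.7582.
θ = arcsin(0.7582) = 49.303°.

49°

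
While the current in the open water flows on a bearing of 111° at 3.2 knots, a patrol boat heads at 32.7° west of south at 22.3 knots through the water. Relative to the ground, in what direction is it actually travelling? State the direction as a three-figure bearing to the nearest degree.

204°

Taking east as x and north as y: velocity relative to the water = (-12.047, -18.766) knots; the water relative to ground = (2.987, -1.147) knots.
Velocity relative to ground = (-12.047, -18.766) + (2.987, -1.147) = (-9.060, -19.912) knots.
Bearing = atan2(-9.06, -19.91) = 204.46° clockwise from north.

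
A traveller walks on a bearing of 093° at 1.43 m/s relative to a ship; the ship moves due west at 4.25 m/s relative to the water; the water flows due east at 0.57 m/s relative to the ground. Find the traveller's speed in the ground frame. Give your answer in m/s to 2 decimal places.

2.25 m/s

In east/north components (m/s): traveller relative to ship = (1.428, -0.075); ship relative to water = (-4.250, 0.000); water relative to ground = (0.570, 0.000).
Sum = (-2.252, -0.075) m/s.
Speed = |(-2.252, -0.075)| = 2.253 m/s.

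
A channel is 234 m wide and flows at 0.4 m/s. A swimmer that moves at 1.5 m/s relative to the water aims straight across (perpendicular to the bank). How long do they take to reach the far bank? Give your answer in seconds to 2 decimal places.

The component of the swimmer's velocity perpendicular to the bank is 1.5 m/s.
The current is parallel to the bank, so it does not affect the crossing time.
Time = 234 / 1.500 = 156.000 s.

156.00 s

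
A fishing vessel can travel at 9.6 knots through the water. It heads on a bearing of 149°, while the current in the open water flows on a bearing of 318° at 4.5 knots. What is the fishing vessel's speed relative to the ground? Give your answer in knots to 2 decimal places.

5.25 knots

Taking east as x and north as y: velocity relative to the water = (4.944, -8.229) knots; the water relative to ground = (-3.011, 3.344) knots.
Velocity relative to ground = (4.944, -8.229) + (-3.011, 3.344) = (1.933, -4.885) knots.
Speed = |(1.933, -4.885)| = 5.253 knots.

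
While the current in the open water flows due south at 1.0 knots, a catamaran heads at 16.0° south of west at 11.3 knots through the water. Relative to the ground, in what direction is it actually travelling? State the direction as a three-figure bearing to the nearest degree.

Taking east as x and north as y: velocity relative to the water = (-10.862, -3.115) knots; the water relative to ground = (0.000, -1.000) knots.
Velocity relative to ground = (-10.862, -3.115) + (0.000, -1.000) = (-10.862, -4.115) knots.
Bearing = atan2(-10.86, -4.11) = 249.25° clockwise from north.

249°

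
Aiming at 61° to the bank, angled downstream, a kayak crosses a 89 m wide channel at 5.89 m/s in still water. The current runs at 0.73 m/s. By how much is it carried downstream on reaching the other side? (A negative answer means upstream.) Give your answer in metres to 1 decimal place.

61.9 m

Perpendicular speed = 5.152 m/s; crossing time = 89 / 5.152 = 17.276 s.
Net downstream speed = 3.586 m/s.
Drift = 3.586 × 17.276 = 61.945 m (downstream).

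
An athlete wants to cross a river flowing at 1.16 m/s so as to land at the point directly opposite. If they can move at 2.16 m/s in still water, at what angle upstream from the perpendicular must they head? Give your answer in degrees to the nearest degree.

32°

To cancel the current, the upstream component of the athlete's velocity must equal the flow: 2.16 sin θ = 1.16.
sin θ = 1.16 / 2.16 = 0.5370.
θ = arcsin(0.5370) = 32.482°.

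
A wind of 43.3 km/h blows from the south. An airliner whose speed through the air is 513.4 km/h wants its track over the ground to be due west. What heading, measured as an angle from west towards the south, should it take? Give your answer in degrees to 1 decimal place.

The wind pushes perpendicular to the desired track; the heading must have a component into the wind equal to 43.3 km/h: 513.4 sin θ = 43.3.
sin θ = 0.0843, so θ = 4.838°.

4.8°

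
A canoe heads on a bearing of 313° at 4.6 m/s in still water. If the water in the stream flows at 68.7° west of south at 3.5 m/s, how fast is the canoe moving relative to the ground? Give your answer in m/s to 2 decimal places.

6.88 m/s

Taking east as x and north as y: velocity relative to the water = (-3.364, 3.137) m/s; the water relative to ground = (-3.261, -1.271) m/s.
Velocity relative to ground = (-3.364, 3.137) + (-3.261, -1.271) = (-6.625, 1.866) m/s.
Speed = |(-6.625, 1.866)| = 6.883 m/s.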